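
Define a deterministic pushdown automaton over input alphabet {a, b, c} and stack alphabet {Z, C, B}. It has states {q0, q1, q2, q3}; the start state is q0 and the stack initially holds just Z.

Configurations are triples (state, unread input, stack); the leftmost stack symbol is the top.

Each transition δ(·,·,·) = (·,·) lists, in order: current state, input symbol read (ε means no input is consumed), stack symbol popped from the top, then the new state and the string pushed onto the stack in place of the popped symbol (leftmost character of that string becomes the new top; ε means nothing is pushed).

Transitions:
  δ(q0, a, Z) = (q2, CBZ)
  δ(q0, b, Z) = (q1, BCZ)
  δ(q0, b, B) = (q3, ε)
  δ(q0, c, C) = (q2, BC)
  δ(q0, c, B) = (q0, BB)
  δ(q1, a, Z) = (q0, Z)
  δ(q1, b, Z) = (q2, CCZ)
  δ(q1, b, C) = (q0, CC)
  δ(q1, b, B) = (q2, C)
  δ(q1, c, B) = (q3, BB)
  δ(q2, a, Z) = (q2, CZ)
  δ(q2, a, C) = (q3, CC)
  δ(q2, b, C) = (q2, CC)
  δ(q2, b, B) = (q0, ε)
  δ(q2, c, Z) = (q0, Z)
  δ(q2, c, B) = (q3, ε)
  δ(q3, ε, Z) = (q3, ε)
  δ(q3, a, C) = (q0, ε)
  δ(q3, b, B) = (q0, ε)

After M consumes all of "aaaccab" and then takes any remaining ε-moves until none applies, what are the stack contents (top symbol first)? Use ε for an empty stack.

(q0, aaaccab, Z)
  read a, top Z: go to q2, push CBZ → (q2, aaccab, CBZ)
  read a, top C: go to q3, push CC → (q3, accab, CCBZ)
  read a, top C: go to q0, push ε → (q0, ccab, CBZ)
  read c, top C: go to q2, push BC → (q2, cab, BCBZ)
  read c, top B: go to q3, push ε → (q3, ab, CBZ)
  read a, top C: go to q0, push ε → (q0, b, BZ)
  read b, top B: go to q3, push ε → (q3, ε, Z)
  ε-move, top Z: go to q3, push ε → (q3, ε, ε)
All input consumed in state q3 with stack ε.

ε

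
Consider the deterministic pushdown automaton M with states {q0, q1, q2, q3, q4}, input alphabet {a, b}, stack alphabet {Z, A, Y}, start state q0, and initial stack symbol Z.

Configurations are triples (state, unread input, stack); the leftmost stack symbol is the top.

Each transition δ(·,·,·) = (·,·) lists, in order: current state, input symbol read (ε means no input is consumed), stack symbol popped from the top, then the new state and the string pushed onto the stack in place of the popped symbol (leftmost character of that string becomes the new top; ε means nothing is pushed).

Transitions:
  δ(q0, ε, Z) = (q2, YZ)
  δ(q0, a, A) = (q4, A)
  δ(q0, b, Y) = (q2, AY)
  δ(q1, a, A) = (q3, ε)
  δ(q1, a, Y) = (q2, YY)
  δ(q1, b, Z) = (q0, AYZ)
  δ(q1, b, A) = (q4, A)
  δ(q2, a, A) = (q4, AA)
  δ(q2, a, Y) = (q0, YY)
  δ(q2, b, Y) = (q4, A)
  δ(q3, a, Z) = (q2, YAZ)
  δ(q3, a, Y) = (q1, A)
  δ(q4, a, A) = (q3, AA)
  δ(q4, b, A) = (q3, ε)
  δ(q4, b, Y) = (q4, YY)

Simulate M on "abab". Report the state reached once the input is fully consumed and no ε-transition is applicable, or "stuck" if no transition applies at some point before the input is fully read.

(q0, abab, Z)
  ε-move, top Z: go to q2, push YZ → (q2, abab, YZ)
  read a, top Y: go to q0, push YY → (q0, bab, YYZ)
  read b, top Y: go to q2, push AY → (q2, ab, AYYZ)
  read a, top A: go to q4, push AA → (q4, b, AAYYZ)
  read b, top A: go to q3, push ε → (q3, ε, AYYZ)
All input consumed; M is in state q3.

q3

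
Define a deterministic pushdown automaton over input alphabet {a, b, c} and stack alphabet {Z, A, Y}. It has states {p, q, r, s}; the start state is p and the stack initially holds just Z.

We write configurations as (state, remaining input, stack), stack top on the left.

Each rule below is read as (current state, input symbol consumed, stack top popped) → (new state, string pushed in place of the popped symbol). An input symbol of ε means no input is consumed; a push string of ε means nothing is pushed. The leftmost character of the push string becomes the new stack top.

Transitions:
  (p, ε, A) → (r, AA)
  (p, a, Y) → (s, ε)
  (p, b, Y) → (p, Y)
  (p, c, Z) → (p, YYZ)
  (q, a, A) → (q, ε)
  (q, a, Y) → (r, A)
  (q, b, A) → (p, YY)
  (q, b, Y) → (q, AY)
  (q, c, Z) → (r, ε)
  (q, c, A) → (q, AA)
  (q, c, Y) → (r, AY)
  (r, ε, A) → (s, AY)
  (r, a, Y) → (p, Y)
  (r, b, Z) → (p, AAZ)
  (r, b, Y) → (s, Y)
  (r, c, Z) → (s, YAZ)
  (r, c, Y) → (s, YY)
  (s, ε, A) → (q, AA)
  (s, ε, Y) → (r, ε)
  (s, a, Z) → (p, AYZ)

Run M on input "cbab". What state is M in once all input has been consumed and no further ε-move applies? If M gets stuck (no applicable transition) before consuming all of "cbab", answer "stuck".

(p, cbab, Z)
  read c, top Z: go to p, push YYZ → (p, bab, YYZ)
  read b, top Y: go to p, push Y → (p, ab, YYZ)
  read a, top Y: go to s, push ε → (s, b, YZ)
  ε-move, top Y: go to r, push ε → (r, b, Z)
  read b, top Z: go to p, push AAZ → (p, ε, AAZ)
  ε-move, top A: go to r, push AA → (r, ε, AAAZ)
  ε-move, top A: go to s, push AY → (s, ε, AYAAZ)
  ε-move, top A: go to q, push AA → (q, ε, AAYAAZ)
All input consumed; M is in state q.

q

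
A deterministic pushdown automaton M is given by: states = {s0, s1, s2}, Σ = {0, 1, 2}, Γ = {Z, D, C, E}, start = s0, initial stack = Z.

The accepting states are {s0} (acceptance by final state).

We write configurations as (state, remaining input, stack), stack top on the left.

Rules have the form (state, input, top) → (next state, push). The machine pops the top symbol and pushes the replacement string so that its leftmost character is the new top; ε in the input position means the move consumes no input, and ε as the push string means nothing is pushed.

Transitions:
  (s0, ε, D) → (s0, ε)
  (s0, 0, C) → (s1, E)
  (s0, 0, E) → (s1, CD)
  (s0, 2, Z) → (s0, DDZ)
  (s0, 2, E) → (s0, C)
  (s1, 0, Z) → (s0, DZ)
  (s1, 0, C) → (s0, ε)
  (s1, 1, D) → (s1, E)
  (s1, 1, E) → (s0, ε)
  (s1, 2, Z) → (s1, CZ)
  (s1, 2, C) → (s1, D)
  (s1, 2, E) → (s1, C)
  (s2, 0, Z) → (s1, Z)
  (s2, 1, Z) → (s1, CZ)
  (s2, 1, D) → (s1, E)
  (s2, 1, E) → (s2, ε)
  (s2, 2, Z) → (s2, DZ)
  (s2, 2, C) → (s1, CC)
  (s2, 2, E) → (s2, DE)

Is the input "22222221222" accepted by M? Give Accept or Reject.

(s0, 22222221222, Z)
  read 2, top Z: go to s0, push DDZ → (s0, 2222221222, DDZ)
  ε-move, top D: go to s0, push ε → (s0, 2222221222, DZ)
  ε-move, top D: go to s0, push ε → (s0, 2222221222, Z)
  read 2, top Z: go to s0, push DDZ → (s0, 222221222, DDZ)
  ε-move, top D: go to s0, push ε → (s0, 222221222, DZ)
  ε-move, top D: go to s0, push ε → (s0, 222221222, Z)
  read 2, top Z: go to s0, push DDZ → (s0, 22221222, DDZ)
  ε-move, top D: go to s0, push ε → (s0, 22221222, DZ)
  ε-move, top D: go to s0, push ε → (s0, 22221222, Z)
  read 2, top Z: go to s0, push DDZ → (s0, 2221222, DDZ)
  ε-move, top D: go to s0, push ε → (s0, 2221222, DZ)
  ε-move, top D: go to s0, push ε → (s0, 2221222, Z)
  read 2, top Z: go to s0, push DDZ → (s0, 221222, DDZ)
  ε-move, top D: go to s0, push ε → (s0, 221222, DZ)
  ε-move, top D: go to s0, push ε → (s0, 221222, Z)
  read 2, top Z: go to s0, push DDZ → (s0, 21222, DDZ)
  ε-move, top D: go to s0, push ε → (s0, 21222, DZ)
  ε-move, top D: go to s0, push ε → (s0, 21222, Z)
  read 2, top Z: go to s0, push DDZ → (s0, 1222, DDZ)
  ε-move, top D: go to s0, push ε → (s0, 1222, DZ)
  ε-move, top D: go to s0, push ε → (s0, 1222, Z)
No transition applies at (s0, 1222, Z); input not fully consumed.

Reject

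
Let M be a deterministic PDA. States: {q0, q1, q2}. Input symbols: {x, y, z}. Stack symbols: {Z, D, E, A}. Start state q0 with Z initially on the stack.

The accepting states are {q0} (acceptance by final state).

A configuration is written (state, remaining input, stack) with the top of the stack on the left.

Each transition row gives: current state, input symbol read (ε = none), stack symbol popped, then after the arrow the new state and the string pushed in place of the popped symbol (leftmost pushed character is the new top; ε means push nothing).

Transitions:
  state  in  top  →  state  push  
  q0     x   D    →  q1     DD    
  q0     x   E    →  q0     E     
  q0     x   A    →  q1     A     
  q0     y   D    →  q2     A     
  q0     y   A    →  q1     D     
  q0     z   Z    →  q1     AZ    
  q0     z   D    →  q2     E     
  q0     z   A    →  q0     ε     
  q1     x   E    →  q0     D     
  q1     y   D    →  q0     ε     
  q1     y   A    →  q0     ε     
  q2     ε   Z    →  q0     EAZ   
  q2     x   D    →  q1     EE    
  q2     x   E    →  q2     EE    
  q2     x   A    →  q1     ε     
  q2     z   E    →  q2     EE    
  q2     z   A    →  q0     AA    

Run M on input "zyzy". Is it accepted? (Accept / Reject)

Accept

(q0, zyzy, Z)
  read z, top Z: go to q1, push AZ → (q1, yzy, AZ)
  read y, top A: go to q0, push ε → (q0, zy, Z)
  read z, top Z: go to q1, push AZ → (q1, y, AZ)
  read y, top A: go to q0, push ε → (q0, ε, Z)
All input consumed; state q0 ∈ F.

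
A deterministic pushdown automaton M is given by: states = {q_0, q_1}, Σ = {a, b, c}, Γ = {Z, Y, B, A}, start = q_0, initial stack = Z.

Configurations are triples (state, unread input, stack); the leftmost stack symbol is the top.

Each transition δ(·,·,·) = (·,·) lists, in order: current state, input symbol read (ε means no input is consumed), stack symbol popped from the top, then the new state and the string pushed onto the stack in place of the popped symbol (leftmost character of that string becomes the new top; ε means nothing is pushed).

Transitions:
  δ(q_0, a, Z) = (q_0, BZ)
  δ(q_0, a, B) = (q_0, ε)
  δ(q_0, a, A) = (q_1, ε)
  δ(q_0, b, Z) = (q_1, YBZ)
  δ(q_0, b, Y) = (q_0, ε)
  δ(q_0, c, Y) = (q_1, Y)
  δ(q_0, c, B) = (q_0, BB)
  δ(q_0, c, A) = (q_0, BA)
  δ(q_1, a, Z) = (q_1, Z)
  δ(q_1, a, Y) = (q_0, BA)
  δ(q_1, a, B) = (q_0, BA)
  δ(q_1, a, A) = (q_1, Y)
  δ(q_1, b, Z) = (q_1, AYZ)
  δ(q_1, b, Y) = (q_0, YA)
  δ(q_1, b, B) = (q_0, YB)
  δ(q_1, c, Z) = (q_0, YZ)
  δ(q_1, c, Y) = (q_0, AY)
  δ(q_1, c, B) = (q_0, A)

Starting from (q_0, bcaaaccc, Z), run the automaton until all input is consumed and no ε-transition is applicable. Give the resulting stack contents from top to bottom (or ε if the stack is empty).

BBBABZ

(q_0, bcaaaccc, Z)
  read b, top Z: go to q_1, push YBZ → (q_1, caaaccc, YBZ)
  read c, top Y: go to q_0, push AY → (q_0, aaaccc, AYBZ)
  read a, top A: go to q_1, push ε → (q_1, aaccc, YBZ)
  read a, top Y: go to q_0, push BA → (q_0, accc, BABZ)
  read a, top B: go to q_0, push ε → (q_0, ccc, ABZ)
  read c, top A: go to q_0, push BA → (q_0, cc, BABZ)
  read c, top B: go to q_0, push BB → (q_0, c, BBABZ)
  read c, top B: go to q_0, push BB → (q_0, ε, BBBABZ)
All input consumed in state q_0 with stack BBBABZ.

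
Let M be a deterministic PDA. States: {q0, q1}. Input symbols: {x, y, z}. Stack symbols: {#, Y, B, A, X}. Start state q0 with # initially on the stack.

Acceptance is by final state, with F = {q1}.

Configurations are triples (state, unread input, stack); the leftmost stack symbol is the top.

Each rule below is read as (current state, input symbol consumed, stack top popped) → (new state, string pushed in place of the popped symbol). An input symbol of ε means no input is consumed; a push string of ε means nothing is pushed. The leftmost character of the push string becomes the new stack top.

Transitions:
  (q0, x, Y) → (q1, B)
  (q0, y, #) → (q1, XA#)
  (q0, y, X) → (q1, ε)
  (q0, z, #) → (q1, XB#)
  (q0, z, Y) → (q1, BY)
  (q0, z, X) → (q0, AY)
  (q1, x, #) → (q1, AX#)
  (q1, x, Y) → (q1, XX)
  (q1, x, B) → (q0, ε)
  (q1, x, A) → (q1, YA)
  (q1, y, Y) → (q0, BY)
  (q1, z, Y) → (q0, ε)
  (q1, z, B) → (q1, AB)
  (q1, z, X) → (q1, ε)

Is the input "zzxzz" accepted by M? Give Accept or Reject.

(q0, zzxzz, #)
  read z, top #: go to q1, push XB# → (q1, zxzz, XB#)
  read z, top X: go to q1, push ε → (q1, xzz, B#)
  read x, top B: go to q0, push ε → (q0, zz, #)
  read z, top #: go to q1, push XB# → (q1, z, XB#)
  read z, top X: go to q1, push ε → (q1, ε, B#)
All input consumed; state q1 ∈ F.

Accept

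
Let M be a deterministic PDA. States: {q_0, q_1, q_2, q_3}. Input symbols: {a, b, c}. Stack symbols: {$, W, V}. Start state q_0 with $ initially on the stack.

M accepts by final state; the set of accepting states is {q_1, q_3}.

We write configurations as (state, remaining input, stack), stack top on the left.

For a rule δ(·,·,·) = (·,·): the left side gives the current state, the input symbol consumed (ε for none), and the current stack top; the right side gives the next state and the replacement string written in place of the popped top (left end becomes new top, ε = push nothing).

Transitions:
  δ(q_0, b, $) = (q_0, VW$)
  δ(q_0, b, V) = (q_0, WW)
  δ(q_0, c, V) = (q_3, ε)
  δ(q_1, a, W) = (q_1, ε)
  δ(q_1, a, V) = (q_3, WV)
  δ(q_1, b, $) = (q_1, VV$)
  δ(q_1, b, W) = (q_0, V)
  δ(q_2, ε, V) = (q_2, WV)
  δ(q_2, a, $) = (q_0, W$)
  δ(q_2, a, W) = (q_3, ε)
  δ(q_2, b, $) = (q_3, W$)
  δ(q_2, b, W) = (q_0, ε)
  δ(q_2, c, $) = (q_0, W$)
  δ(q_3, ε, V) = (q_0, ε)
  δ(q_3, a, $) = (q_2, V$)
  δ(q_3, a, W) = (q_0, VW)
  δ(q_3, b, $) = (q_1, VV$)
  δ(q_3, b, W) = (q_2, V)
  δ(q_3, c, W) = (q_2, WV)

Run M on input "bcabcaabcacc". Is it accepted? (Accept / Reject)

Reject

(q_0, bcabcaabcacc, $) ⊢ (q_0, cabcaabcacc, VW$) ⊢ (q_3, abcaabcacc, W$) ⊢ (q_0, bcaabcacc, VW$) ⊢ (q_0, caabcacc, WWW$)
No transition applies at (q_0, caabcacc, WWW$); input not fully consumed.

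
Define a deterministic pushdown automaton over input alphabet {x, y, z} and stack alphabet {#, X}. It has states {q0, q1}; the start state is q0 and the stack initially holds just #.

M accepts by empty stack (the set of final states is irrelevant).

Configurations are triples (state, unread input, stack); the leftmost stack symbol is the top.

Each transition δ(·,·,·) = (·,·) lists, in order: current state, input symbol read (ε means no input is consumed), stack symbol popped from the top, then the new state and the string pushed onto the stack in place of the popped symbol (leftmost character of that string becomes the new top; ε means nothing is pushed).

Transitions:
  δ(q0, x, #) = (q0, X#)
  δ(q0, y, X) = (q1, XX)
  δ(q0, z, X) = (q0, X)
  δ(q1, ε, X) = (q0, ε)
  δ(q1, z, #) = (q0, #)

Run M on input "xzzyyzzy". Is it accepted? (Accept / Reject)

Reject

(q0, xzzyyzzy, #)
  read x, top #: go to q0, push X# → (q0, zzyyzzy, X#)
  read z, top X: go to q0, push X → (q0, zyyzzy, X#)
  read z, top X: go to q0, push X → (q0, yyzzy, X#)
  read y, top X: go to q1, push XX → (q1, yzzy, XX#)
  ε-move, top X: go to q0, push ε → (q0, yzzy, X#)
  read y, top X: go to q1, push XX → (q1, zzy, XX#)
  ε-move, top X: go to q0, push ε → (q0, zzy, X#)
  read z, top X: go to q0, push X → (q0, zy, X#)
  read z, top X: go to q0, push X → (q0, y, X#)
  read y, top X: go to q1, push XX → (q1, ε, XX#)
  ε-move, top X: go to q0, push ε → (q0, ε, X#)
All input consumed; stack is X#, not empty, and no further ε-move applies.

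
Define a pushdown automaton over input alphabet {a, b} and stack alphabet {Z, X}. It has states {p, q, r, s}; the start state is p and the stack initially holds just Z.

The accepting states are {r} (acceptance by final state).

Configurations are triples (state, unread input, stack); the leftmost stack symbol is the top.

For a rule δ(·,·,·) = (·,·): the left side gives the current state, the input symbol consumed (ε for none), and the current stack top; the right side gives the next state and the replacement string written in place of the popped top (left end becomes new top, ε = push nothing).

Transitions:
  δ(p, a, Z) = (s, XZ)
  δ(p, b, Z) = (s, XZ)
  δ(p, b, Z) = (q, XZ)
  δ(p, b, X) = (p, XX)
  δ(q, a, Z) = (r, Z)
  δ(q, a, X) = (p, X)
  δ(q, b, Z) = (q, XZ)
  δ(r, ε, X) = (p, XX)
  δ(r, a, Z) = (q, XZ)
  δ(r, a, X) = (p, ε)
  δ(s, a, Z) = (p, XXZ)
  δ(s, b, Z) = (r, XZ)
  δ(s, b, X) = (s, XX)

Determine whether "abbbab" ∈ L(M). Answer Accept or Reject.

Reject

No computation consumes all input and reaches a final state.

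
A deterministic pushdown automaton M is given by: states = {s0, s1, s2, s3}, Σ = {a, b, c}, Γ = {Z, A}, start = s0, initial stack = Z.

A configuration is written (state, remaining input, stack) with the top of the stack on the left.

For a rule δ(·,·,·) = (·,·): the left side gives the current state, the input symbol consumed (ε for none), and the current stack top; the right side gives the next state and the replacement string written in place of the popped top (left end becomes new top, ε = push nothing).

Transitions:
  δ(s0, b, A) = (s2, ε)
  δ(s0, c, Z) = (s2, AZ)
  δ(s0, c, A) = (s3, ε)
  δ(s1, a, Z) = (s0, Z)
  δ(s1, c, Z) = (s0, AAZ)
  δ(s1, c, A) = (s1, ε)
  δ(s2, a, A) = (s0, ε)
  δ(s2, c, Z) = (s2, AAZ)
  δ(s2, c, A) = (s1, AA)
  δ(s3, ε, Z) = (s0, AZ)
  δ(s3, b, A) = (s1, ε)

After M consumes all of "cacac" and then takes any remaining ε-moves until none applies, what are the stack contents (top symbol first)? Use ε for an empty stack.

AZ

(s0, cacac, Z)
  read c, top Z: go to s2, push AZ → (s2, acac, AZ)
  read a, top A: go to s0, push ε → (s0, cac, Z)
  read c, top Z: go to s2, push AZ → (s2, ac, AZ)
  read a, top A: go to s0, push ε → (s0, c, Z)
  read c, top Z: go to s2, push AZ → (s2, ε, AZ)
All input consumed in state s2 with stack AZ.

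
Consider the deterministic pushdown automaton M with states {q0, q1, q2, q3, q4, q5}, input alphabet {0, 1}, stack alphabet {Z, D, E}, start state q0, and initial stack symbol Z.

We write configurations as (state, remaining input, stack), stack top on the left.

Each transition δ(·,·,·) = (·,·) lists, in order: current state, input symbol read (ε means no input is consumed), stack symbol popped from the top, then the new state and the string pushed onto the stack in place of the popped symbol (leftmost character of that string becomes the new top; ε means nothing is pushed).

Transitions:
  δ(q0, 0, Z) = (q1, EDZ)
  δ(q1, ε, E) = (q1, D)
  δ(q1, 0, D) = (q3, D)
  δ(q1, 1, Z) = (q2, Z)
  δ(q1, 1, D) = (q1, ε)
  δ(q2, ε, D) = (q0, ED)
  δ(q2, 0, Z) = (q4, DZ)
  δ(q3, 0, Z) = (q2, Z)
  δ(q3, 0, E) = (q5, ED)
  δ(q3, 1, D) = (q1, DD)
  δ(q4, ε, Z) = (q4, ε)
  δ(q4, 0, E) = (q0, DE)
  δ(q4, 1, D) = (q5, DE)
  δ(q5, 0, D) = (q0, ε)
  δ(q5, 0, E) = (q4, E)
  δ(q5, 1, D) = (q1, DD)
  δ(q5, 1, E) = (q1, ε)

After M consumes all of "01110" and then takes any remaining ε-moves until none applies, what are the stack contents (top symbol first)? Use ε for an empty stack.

(q0, 01110, Z) ⊢ (q1, 1110, EDZ) ⊢ (q1, 1110, DDZ) ⊢ (q1, 110, DZ) ⊢ (q1, 10, Z) ⊢ (q2, 0, Z) ⊢ (q4, ε, DZ)
All input consumed in state q4 with stack DZ.

DZ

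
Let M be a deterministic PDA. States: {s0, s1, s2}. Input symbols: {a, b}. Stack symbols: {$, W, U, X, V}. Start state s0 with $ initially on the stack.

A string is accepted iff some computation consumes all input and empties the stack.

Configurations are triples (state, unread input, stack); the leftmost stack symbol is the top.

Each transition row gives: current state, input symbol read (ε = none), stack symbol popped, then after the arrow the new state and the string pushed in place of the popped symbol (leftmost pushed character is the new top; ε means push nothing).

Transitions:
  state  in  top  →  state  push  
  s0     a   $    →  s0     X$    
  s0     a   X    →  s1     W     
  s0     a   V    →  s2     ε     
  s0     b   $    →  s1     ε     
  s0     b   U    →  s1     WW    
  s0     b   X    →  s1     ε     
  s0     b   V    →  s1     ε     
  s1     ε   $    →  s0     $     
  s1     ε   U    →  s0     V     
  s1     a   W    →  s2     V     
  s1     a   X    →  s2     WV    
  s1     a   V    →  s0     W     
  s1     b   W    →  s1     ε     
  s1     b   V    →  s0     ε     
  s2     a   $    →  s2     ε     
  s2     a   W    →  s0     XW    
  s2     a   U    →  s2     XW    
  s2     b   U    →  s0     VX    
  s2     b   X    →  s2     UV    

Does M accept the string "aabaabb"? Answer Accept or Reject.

Accept

(s0, aabaabb, $)
  read a, top $: go to s0, push X$ → (s0, abaabb, X$)
  read a, top X: go to s1, push W → (s1, baabb, W$)
  read b, top W: go to s1, push ε → (s1, aabb, $)
  ε-move, top $: go to s0, push $ → (s0, aabb, $)
  read a, top $: go to s0, push X$ → (s0, abb, X$)
  read a, top X: go to s1, push W → (s1, bb, W$)
  read b, top W: go to s1, push ε → (s1, b, $)
  ε-move, top $: go to s0, push $ → (s0, b, $)
  read b, top $: go to s1, push ε → (s1, ε, ε)
All input consumed and the stack is empty.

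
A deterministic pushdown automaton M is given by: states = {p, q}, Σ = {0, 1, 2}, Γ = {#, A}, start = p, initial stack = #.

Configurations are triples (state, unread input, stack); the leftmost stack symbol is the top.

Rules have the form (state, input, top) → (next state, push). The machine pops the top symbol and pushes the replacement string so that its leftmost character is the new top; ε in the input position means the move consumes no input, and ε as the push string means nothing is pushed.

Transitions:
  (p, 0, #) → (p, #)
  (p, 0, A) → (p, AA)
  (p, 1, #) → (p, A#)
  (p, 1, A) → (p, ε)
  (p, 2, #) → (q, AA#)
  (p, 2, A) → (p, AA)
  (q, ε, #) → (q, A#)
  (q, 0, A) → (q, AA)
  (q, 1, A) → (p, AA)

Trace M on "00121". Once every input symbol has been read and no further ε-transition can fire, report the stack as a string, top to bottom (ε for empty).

A#

(p, 00121, #)
  read 0, top #: go to p, push # → (p, 0121, #)
  read 0, top #: go to p, push # → (p, 121, #)
  read 1, top #: go to p, push A# → (p, 21, A#)
  read 2, top A: go to p, push AA → (p, 1, AA#)
  read 1, top A: go to p, push ε → (p, ε, A#)
All input consumed in state p with stack A#.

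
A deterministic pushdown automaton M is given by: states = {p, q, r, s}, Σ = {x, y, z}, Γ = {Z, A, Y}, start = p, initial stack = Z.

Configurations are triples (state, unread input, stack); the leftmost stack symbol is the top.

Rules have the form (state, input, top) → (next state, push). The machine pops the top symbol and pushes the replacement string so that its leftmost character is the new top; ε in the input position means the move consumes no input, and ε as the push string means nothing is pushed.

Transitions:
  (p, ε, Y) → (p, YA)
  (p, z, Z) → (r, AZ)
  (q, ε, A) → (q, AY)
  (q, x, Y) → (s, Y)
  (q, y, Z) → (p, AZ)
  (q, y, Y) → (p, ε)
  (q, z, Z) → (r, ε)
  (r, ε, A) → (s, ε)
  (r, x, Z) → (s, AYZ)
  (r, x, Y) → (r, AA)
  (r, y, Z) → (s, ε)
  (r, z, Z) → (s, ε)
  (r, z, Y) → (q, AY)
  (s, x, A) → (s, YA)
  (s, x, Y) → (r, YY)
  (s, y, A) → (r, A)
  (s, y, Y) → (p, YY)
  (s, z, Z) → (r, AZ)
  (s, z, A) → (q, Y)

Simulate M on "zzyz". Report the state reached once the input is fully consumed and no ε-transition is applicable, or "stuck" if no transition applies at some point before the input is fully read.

stuck

(p, zzyz, Z)
  read z, top Z: go to r, push AZ → (r, zyz, AZ)
  ε-move, top A: go to s, push ε → (s, zyz, Z)
  read z, top Z: go to r, push AZ → (r, yz, AZ)
  ε-move, top A: go to s, push ε → (s, yz, Z)
No transition for (s, y, top Z); M blocks with input yz remaining.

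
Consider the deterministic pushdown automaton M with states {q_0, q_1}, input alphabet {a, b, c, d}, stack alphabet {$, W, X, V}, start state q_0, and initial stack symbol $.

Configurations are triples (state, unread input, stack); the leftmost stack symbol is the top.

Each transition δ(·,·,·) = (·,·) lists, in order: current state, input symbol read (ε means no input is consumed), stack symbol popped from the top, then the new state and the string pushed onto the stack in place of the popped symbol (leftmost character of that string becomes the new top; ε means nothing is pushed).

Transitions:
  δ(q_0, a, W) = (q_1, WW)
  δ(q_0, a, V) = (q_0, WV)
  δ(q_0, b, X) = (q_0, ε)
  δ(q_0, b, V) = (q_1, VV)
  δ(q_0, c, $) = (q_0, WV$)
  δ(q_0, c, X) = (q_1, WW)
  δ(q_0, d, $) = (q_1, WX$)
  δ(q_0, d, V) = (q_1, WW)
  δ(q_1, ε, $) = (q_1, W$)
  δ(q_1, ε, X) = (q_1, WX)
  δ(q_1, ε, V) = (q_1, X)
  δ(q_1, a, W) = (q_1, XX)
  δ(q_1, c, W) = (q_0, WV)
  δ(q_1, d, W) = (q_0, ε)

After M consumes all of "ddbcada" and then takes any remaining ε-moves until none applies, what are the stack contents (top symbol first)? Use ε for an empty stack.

WWV$

(q_0, ddbcada, $)
  read d, top $: go to q_1, push WX$ → (q_1, dbcada, WX$)
  read d, top W: go to q_0, push ε → (q_0, bcada, X$)
  read b, top X: go to q_0, push ε → (q_0, cada, $)
  read c, top $: go to q_0, push WV$ → (q_0, ada, WV$)
  read a, top W: go to q_1, push WW → (q_1, da, WWV$)
  read d, top W: go to q_0, push ε → (q_0, a, WV$)
  read a, top W: go to q_1, push WW → (q_1, ε, WWV$)
All input consumed in state q_1 with stack WWV$.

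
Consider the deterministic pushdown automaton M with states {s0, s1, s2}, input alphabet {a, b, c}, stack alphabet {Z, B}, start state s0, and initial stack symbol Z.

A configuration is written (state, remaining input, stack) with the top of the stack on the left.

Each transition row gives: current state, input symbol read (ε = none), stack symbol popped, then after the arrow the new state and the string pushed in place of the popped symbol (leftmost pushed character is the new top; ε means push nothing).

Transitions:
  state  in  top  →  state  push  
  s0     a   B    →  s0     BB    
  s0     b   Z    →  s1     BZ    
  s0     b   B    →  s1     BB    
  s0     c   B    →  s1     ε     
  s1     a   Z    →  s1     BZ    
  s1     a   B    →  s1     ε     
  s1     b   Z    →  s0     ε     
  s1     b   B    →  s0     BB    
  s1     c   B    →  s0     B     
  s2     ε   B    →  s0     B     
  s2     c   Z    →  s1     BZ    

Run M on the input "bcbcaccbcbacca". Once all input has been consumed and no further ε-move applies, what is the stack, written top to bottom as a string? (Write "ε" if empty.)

(s0, bcbcaccbcbacca, Z)
  read b, top Z: go to s1, push BZ → (s1, cbcaccbcbacca, BZ)
  read c, top B: go to s0, push B → (s0, bcaccbcbacca, BZ)
  read b, top B: go to s1, push BB → (s1, caccbcbacca, BBZ)
  read c, top B: go to s0, push B → (s0, accbcbacca, BBZ)
  read a, top B: go to s0, push BB → (s0, ccbcbacca, BBBZ)
  read c, top B: go to s1, push ε → (s1, cbcbacca, BBZ)
  read c, top B: go to s0, push B → (s0, bcbacca, BBZ)
  read b, top B: go to s1, push BB → (s1, cbacca, BBBZ)
  read c, top B: go to s0, push B → (s0, bacca, BBBZ)
  read b, top B: go to s1, push BB → (s1, acca, BBBBZ)
  read a, top B: go to s1, push ε → (s1, cca, BBBZ)
  read c, top B: go to s0, push B → (s0, ca, BBBZ)
  read c, top B: go to s1, push ε → (s1, a, BBZ)
  read a, top B: go to s1, push ε → (s1, ε, BZ)
All input consumed in state s1 with stack BZ.

BZ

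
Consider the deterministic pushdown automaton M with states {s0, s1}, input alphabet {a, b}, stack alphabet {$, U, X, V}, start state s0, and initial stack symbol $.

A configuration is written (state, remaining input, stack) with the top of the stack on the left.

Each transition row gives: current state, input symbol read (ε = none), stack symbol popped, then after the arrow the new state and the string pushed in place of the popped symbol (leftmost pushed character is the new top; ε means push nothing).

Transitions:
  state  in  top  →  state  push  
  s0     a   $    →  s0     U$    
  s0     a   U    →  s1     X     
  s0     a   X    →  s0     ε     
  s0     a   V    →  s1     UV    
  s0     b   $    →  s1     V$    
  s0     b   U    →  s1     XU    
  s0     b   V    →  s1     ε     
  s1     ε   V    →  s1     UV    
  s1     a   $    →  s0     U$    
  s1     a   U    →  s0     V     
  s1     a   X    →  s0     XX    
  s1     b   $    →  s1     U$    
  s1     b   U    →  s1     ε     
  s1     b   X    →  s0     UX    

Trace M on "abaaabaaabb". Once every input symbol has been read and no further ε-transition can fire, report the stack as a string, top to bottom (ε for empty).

UXU$

(s0, abaaabaaabb, $) ⊢ (s0, baaabaaabb, U$) ⊢ (s1, aaabaaabb, XU$) ⊢ (s0, aabaaabb, XXU$) ⊢ (s0, abaaabb, XU$) ⊢ (s0, baaabb, U$) ⊢ (s1, aaabb, XU$) ⊢ (s0, aabb, XXU$) ⊢ (s0, abb, XU$) ⊢ (s0, bb, U$) ⊢ (s1, b, XU$) ⊢ (s0, ε, UXU$)
All input consumed in state s0 with stack UXU$.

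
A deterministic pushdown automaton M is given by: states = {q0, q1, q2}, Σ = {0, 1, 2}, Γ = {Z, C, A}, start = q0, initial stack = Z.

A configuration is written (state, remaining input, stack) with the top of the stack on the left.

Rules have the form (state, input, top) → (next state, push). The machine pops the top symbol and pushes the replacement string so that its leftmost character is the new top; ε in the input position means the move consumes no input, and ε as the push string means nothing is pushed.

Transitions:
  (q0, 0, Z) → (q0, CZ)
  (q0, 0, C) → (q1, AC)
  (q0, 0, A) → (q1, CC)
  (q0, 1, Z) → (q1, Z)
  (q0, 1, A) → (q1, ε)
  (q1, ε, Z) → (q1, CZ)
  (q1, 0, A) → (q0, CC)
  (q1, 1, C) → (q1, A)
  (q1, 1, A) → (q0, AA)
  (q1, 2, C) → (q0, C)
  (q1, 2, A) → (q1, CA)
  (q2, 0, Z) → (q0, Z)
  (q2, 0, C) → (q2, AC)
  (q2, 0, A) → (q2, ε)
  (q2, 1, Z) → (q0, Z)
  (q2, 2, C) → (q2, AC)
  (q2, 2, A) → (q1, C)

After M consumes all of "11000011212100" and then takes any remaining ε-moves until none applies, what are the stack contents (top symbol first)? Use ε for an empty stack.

ACCAACCCCZ

(q0, 11000011212100, Z) ⊢ (q1, 1000011212100, Z) ⊢ (q1, 1000011212100, CZ) ⊢ (q1, 000011212100, AZ) ⊢ (q0, 00011212100, CCZ) ⊢ (q1, 0011212100, ACCZ) ⊢ (q0, 011212100, CCCCZ) ⊢ (q1, 11212100, ACCCCZ) ⊢ (q0, 1212100, AACCCCZ) ⊢ (q1, 212100, ACCCCZ) ⊢ (q1, 12100, CACCCCZ) ⊢ (q1, 2100, AACCCCZ) ⊢ (q1, 100, CAACCCCZ) ⊢ (q1, 00, AAACCCCZ) ⊢ (q0, 0, CCAACCCCZ) ⊢ (q1, ε, ACCAACCCCZ)
All input consumed in state q1 with stack ACCAACCCCZ.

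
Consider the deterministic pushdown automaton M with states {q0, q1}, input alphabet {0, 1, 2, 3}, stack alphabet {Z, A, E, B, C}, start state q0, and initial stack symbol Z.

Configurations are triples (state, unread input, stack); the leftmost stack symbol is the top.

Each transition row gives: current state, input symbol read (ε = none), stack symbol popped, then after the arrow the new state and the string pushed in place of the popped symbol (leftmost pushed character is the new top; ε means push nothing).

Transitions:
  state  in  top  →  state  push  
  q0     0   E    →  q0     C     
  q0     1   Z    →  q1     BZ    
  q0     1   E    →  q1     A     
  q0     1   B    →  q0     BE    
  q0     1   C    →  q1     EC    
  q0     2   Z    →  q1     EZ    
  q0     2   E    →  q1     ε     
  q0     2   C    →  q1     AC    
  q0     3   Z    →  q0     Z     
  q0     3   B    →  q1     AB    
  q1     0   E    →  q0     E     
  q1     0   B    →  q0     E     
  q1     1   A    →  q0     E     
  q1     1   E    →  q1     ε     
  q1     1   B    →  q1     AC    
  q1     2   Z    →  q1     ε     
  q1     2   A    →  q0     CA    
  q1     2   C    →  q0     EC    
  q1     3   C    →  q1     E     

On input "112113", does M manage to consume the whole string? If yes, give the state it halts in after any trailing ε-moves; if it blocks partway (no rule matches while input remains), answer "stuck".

q1

(q0, 112113, Z)
  read 1, top Z: go to q1, push BZ → (q1, 12113, BZ)
  read 1, top B: go to q1, push AC → (q1, 2113, ACZ)
  read 2, top A: go to q0, push CA → (q0, 113, CACZ)
  read 1, top C: go to q1, push EC → (q1, 13, ECACZ)
  read 1, top E: go to q1, push ε → (q1, 3, CACZ)
  read 3, top C: go to q1, push E → (q1, ε, EACZ)
All input consumed; M is in state q1.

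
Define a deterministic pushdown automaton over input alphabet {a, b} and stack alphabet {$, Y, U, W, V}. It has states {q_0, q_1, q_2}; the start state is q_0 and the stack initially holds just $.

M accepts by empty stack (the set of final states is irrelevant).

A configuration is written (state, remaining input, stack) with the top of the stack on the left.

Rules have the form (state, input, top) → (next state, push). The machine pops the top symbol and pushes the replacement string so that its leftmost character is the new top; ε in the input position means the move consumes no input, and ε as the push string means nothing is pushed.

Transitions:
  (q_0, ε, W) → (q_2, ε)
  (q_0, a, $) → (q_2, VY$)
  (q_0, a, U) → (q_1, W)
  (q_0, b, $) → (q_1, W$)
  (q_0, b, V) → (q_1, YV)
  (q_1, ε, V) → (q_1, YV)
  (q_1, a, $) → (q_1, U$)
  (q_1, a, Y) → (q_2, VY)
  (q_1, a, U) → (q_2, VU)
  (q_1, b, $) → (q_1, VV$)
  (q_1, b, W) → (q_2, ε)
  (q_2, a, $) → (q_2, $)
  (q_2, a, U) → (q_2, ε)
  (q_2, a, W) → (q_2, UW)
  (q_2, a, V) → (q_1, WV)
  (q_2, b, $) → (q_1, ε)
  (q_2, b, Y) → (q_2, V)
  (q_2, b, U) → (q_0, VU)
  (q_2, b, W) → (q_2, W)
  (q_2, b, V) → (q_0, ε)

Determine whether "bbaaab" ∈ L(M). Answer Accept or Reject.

Accept

(q_0, bbaaab, $) ⊢ (q_1, baaab, W$) ⊢ (q_2, aaab, $) ⊢ (q_2, aab, $) ⊢ (q_2, ab, $) ⊢ (q_2, b, $) ⊢ (q_1, ε, ε)
All input consumed and the stack is empty.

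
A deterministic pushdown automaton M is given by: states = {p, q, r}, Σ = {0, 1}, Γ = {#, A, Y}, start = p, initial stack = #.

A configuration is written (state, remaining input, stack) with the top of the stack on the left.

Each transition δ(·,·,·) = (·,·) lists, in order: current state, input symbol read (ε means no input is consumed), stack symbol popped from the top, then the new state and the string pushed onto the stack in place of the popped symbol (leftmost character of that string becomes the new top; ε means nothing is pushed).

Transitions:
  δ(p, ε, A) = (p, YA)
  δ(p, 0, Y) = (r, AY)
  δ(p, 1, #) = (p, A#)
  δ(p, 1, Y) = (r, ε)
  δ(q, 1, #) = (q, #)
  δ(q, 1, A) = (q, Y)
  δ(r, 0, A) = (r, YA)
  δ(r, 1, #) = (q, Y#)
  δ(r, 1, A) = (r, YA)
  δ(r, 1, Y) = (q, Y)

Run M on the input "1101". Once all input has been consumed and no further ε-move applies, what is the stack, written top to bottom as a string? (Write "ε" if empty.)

YA#

(p, 1101, #) ⊢ (p, 101, A#) ⊢ (p, 101, YA#) ⊢ (r, 01, A#) ⊢ (r, 1, YA#) ⊢ (q, ε, YA#)
All input consumed in state q with stack YA#.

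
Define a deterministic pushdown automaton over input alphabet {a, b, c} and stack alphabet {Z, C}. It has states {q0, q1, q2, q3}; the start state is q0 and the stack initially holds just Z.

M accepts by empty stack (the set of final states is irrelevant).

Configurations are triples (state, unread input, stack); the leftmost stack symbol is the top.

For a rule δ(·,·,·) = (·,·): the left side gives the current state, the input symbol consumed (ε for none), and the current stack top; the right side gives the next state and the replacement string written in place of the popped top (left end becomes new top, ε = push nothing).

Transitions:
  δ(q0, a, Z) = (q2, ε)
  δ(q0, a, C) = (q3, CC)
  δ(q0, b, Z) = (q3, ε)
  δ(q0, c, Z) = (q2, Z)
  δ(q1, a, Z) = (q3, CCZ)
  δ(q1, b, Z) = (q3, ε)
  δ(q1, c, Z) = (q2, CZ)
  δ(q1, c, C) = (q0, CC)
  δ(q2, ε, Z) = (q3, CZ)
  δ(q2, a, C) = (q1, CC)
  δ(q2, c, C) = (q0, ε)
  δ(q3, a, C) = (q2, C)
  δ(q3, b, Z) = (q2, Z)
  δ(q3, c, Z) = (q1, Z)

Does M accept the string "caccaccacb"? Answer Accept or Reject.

Accept

(q0, caccaccacb, Z)
  read c, top Z: go to q2, push Z → (q2, accaccacb, Z)
  ε-move, top Z: go to q3, push CZ → (q3, accaccacb, CZ)
  read a, top C: go to q2, push C → (q2, ccaccacb, CZ)
  read c, top C: go to q0, push ε → (q0, caccacb, Z)
  read c, top Z: go to q2, push Z → (q2, accacb, Z)
  ε-move, top Z: go to q3, push CZ → (q3, accacb, CZ)
  read a, top C: go to q2, push C → (q2, ccacb, CZ)
  read c, top C: go to q0, push ε → (q0, cacb, Z)
  read c, top Z: go to q2, push Z → (q2, acb, Z)
  ε-move, top Z: go to q3, push CZ → (q3, acb, CZ)
  read a, top C: go to q2, push C → (q2, cb, CZ)
  read c, top C: go to q0, push ε → (q0, b, Z)
  read b, top Z: go to q3, push ε → (q3, ε, ε)
All input consumed and the stack is empty.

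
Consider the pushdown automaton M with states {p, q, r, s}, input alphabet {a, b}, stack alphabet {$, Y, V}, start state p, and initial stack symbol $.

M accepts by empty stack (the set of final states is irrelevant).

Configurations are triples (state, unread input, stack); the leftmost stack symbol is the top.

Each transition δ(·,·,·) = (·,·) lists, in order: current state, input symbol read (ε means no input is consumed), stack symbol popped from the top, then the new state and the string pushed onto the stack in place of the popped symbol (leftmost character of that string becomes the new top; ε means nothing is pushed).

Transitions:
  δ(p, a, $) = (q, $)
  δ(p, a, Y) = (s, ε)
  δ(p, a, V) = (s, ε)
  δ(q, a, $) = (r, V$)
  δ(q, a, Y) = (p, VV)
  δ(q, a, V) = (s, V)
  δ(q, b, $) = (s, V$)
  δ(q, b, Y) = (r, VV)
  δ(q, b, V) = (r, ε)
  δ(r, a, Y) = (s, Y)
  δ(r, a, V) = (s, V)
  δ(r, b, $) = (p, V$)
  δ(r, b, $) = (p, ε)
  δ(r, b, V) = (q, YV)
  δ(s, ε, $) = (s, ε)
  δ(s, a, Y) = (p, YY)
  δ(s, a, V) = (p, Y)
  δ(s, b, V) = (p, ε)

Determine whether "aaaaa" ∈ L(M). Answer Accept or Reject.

Accept

One accepting computation: (p, aaaaa, $) ⊢ (q, aaaa, $) ⊢ (r, aaa, V$) ⊢ (s, aa, V$) ⊢ (p, a, Y$) ⊢ (s, ε, $) ⊢ (s, ε, ε)
All input consumed and the stack is empty.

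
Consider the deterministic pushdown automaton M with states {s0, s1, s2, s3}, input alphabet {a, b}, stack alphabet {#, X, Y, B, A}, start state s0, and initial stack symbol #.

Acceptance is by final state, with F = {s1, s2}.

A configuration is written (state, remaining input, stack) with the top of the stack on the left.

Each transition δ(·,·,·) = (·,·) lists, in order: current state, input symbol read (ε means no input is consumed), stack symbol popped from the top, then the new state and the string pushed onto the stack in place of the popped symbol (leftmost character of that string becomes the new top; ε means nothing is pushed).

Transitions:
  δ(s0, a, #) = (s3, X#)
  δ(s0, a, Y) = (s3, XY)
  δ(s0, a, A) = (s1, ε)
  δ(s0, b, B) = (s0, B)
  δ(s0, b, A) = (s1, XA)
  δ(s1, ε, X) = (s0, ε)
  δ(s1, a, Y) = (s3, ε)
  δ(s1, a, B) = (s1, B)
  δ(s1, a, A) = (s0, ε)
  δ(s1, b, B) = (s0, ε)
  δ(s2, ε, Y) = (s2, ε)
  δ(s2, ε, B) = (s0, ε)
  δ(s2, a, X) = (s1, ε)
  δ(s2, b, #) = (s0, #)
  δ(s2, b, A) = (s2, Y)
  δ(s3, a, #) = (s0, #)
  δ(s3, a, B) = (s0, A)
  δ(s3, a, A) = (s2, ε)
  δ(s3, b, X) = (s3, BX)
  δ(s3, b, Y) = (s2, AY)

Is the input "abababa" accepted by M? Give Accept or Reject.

(s0, abababa, #) ⊢ (s3, bababa, X#) ⊢ (s3, ababa, BX#) ⊢ (s0, baba, AX#) ⊢ (s1, aba, XAX#) ⊢ (s0, aba, AX#) ⊢ (s1, ba, X#) ⊢ (s0, ba, #)
No transition applies at (s0, ba, #); input not fully consumed.

Reject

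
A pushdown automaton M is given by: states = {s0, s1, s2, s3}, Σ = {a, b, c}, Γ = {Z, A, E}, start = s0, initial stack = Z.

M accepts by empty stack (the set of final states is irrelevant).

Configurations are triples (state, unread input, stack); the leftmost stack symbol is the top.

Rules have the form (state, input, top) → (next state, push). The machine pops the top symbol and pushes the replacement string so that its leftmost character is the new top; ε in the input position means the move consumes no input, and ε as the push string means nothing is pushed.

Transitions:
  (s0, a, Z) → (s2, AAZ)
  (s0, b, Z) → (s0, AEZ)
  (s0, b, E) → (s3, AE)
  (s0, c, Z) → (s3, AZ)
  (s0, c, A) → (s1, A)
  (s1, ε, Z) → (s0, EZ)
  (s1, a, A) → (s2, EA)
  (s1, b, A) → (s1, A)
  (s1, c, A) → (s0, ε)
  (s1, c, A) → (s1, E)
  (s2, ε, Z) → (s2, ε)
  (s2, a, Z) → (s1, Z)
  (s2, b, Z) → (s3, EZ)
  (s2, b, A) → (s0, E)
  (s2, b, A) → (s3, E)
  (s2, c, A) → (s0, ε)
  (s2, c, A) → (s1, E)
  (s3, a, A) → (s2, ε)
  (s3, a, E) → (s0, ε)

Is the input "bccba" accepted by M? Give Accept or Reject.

No computation consumes all input and empties the stack.

Reject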